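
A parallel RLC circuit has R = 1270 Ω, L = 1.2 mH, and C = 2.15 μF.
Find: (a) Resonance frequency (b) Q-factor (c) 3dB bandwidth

Step 1 — Resonance: ω₀ = 1/√(LC) = 1/√(0.0012·2.15e-06) = 1.969e+04 rad/s.
Step 2 — f₀ = ω₀/(2π) = 3133 Hz.
Step 3 — Parallel Q: Q = R/(ω₀L) = 1270/(1.969e+04·0.0012) = 53.76.
Step 4 — Bandwidth: Δω = ω₀/Q = 366.2 rad/s; BW = Δω/(2π) = 58.29 Hz.

(a) f₀ = 3133 Hz  (b) Q = 53.76  (c) BW = 58.29 Hz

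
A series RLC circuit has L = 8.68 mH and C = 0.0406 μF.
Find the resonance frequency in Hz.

Step 1 — Resonance condition Im(Z)=0 gives ω₀ = 1/√(LC).
Step 2 — ω₀ = 1/√(0.00868·4.06e-08) = 5.327e+04 rad/s.
Step 3 — f₀ = ω₀/(2π) = 8478 Hz.

f₀ = 8478 Hz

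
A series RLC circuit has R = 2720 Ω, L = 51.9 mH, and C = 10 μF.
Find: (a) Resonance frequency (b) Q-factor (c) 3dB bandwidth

Step 1 — Resonance: ω₀ = 1/√(LC) = 1/√(0.0519·1e-05) = 1388 rad/s.
Step 2 — f₀ = ω₀/(2π) = 220.9 Hz.
Step 3 — Series Q: Q = ω₀L/R = 1388·0.0519/2720 = 0.02649.
Step 4 — Bandwidth: Δω = ω₀/Q = 5.241e+04 rad/s; BW = Δω/(2π) = 8341 Hz.

(a) f₀ = 220.9 Hz  (b) Q = 0.02649  (c) BW = 8341 Hz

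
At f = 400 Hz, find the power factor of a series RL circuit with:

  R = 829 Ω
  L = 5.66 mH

Step 1 — Angular frequency: ω = 2π·f = 2π·400 = 2513 rad/s.
Step 2 — Component impedances:
  R: Z = R = 829 Ω
  L: Z = jωL = j·2513·0.00566 = 0 + j14.23 Ω
Step 3 — Series combination: Z_total = R + L = 829 + j14.23 Ω = 829.1∠1.0° Ω.
Step 4 — Power factor: PF = cos(φ) = Re(Z)/|Z| = 829/829.1 = 0.9999.
Step 5 — Type: Im(Z) = 14.23 ⇒ lagging (phase φ = 1.0°).

PF = 0.9999 (lagging, φ = 1.0°)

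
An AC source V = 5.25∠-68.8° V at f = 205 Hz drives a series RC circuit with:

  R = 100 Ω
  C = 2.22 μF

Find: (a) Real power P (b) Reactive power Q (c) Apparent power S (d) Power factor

Step 1 — Angular frequency: ω = 2π·f = 2π·205 = 1288 rad/s.
Step 2 — Component impedances:
  R: Z = R = 100 Ω
  C: Z = 1/(jωC) = -j/(ω·C) = 0 - j349.7 Ω
Step 3 — Series combination: Z_total = R + C = 100 - j349.7 Ω = 363.7∠-74.0° Ω.
Step 4 — Source phasor: V = 5.25∠-68.8° V = 1.899 - j4.895 V.
Step 5 — Current: I = V / Z = 0.01437 + j0.001319 A = 0.01443∠5.2° A.
Step 6 — Complex power: S = V·I* = 0.02083 - j0.07286 VA.
Step 7 — Real power: P = Re(S) = 0.02083 W.
Step 8 — Reactive power: Q = Im(S) = -0.07286 VAR.
Step 9 — Apparent power: |S| = 0.07578 VA.
Step 10 — Power factor: PF = P/|S| = 0.2749 (leading).

(a) P = 0.02083 W  (b) Q = -0.07286 VAR  (c) S = 0.07578 VA  (d) PF = 0.2749 (leading)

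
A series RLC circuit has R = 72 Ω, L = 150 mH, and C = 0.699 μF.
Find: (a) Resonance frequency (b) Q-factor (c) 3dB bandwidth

Step 1 — Resonance condition Im(Z)=0 gives ω₀ = 1/√(LC).
Step 2 — ω₀ = 1/√(0.15·6.99e-07) = 3088 rad/s.
Step 3 — f₀ = ω₀/(2π) = 491.5 Hz.
Step 4 — Series Q: Q = ω₀L/R = 3088·0.15/72 = 6.434.
Step 5 — 3dB bandwidth: Δω = ω₀/Q = 480 rad/s; BW = Δω/(2π) = 76.39 Hz.

(a) f₀ = 491.5 Hz  (b) Q = 6.434  (c) BW = 76.39 Hz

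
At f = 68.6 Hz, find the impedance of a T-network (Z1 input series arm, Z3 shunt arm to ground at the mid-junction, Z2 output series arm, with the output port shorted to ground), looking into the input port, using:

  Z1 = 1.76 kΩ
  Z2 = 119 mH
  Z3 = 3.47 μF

Step 1 — Angular frequency: ω = 2π·f = 2π·68.6 = 431 rad/s.
Step 2 — Component impedances:
  Z1: Z = R = 1760 Ω
  Z2: Z = jωL = j·431·0.119 = 0 + j51.29 Ω
  Z3: Z = 1/(jωC) = -j/(ω·C) = 0 - j668.6 Ω
Step 3 — With the output port shorted to ground, the output series arm Z2 runs from the junction to ground; the shunt arm Z3 also runs from the junction to ground. They appear in parallel: Z3 || Z2 = 0 + j55.55 Ω.
Step 4 — Series with input arm Z1: Z_in = Z1 + (Z3 || Z2) = 1760 + j55.55 Ω = 1761∠1.8° Ω.

Z = 1760 + j55.55 Ω = 1761∠1.8° Ω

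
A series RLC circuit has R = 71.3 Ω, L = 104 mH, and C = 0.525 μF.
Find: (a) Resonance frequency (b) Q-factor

Step 1 — Resonance condition Im(Z)=0 gives ω₀ = 1/√(LC).
Step 2 — ω₀ = 1/√(0.104·5.25e-07) = 4280 rad/s.
Step 3 — f₀ = ω₀/(2π) = 681.1 Hz.
Step 4 — Series Q: Q = ω₀L/R = 4280·0.104/71.3 = 6.242.

(a) f₀ = 681.1 Hz  (b) Q = 6.242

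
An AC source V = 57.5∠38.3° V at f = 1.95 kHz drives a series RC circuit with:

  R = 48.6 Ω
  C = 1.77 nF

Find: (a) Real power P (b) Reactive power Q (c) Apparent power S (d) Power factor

Step 1 — Angular frequency: ω = 2π·f = 2π·1950 = 1.225e+04 rad/s.
Step 2 — Component impedances:
  R: Z = R = 48.6 Ω
  C: Z = 1/(jωC) = -j/(ω·C) = 0 - j4.611e+04 Ω
Step 3 — Series combination: Z_total = R + C = 48.6 - j4.611e+04 Ω = 4.611e+04∠-89.9° Ω.
Step 4 — Source phasor: V = 57.5∠38.3° V = 45.12 + j35.64 V.
Step 5 — Current: I = V / Z = -0.0007718 + j0.0009794 A = 0.001247∠128.2° A.
Step 6 — Complex power: S = V·I* = 7.557e-05 - j0.0717 VA.
Step 7 — Real power: P = Re(S) = 7.557e-05 W.
Step 8 — Reactive power: Q = Im(S) = -0.0717 VAR.
Step 9 — Apparent power: |S| = 0.0717 VA.
Step 10 — Power factor: PF = P/|S| = 0.001054 (leading).

(a) P = 7.557e-05 W  (b) Q = -0.0717 VAR  (c) S = 0.0717 VA  (d) PF = 0.001054 (leading)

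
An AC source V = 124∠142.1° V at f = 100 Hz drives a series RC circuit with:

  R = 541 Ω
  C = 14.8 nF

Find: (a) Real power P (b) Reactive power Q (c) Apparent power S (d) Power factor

Step 1 — Angular frequency: ω = 2π·f = 2π·100 = 628.3 rad/s.
Step 2 — Component impedances:
  R: Z = R = 541 Ω
  C: Z = 1/(jωC) = -j/(ω·C) = 0 - j1.075e+05 Ω
Step 3 — Series combination: Z_total = R + C = 541 - j1.075e+05 Ω = 1.075e+05∠-89.7° Ω.
Step 4 — Source phasor: V = 124∠142.1° V = -97.85 + j76.17 V.
Step 5 — Current: I = V / Z = -0.0007129 - j0.0009063 A = 0.001153∠-128.2° A.
Step 6 — Complex power: S = V·I* = 0.0007193 - j0.143 VA.
Step 7 — Real power: P = Re(S) = 0.0007193 W.
Step 8 — Reactive power: Q = Im(S) = -0.143 VAR.
Step 9 — Apparent power: |S| = 0.143 VA.
Step 10 — Power factor: PF = P/|S| = 0.005031 (leading).

(a) P = 0.0007193 W  (b) Q = -0.143 VAR  (c) S = 0.143 VA  (d) PF = 0.005031 (leading)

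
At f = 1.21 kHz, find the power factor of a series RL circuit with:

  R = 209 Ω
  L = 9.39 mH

Step 1 — Angular frequency: ω = 2π·f = 2π·1210 = 7603 rad/s.
Step 2 — Component impedances:
  R: Z = R = 209 Ω
  L: Z = jωL = j·7603·0.00939 = 0 + j71.39 Ω
Step 3 — Series combination: Z_total = R + L = 209 + j71.39 Ω = 220.9∠18.9° Ω.
Step 4 — Power factor: PF = cos(φ) = Re(Z)/|Z| = 209/220.86 = 0.9463.
Step 5 — Type: Im(Z) = 71.39 ⇒ lagging (phase φ = 18.9°).

PF = 0.9463 (lagging, φ = 18.9°)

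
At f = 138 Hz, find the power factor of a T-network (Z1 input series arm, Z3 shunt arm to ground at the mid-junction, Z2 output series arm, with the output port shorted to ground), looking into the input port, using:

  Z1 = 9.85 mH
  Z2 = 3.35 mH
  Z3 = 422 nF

Step 1 — Angular frequency: ω = 2π·f = 2π·138 = 867.1 rad/s.
Step 2 — Component impedances:
  Z1: Z = jωL = j·867.1·0.00985 = 0 + j8.541 Ω
  Z2: Z = jωL = j·867.1·0.00335 = 0 + j2.905 Ω
  Z3: Z = 1/(jωC) = -j/(ω·C) = 0 - j2733 Ω
Step 3 — With the output port shorted to ground, the output series arm Z2 runs from the junction to ground; the shunt arm Z3 also runs from the junction to ground. They appear in parallel: Z3 || Z2 = 0 + j2.908 Ω.
Step 4 — Series with input arm Z1: Z_in = Z1 + (Z3 || Z2) = 0 + j11.45 Ω = 11.45∠90.0° Ω.
Step 5 — Power factor: PF = cos(φ) = Re(Z)/|Z| = 0/11.45 = 0.
Step 6 — Type: Im(Z) = 11.45 ⇒ lagging (phase φ = 90.0°).

PF = 0 (lagging, φ = 90.0°)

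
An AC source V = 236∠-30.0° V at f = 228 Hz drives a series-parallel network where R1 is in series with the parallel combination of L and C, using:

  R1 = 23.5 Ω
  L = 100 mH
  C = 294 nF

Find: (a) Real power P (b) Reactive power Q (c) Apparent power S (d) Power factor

Step 1 — Angular frequency: ω = 2π·f = 2π·228 = 1433 rad/s.
Step 2 — Component impedances:
  R1: Z = R = 23.5 Ω
  L: Z = jωL = j·1433·0.1 = 0 + j143.3 Ω
  C: Z = 1/(jωC) = -j/(ω·C) = 0 - j2374 Ω
Step 3 — Parallel branch: L || C = 1/(1/L + 1/C) = 0 + j152.5 Ω.
Step 4 — Series with R1: Z_total = R1 + (L || C) = 23.5 + j152.5 Ω = 154.3∠81.2° Ω.
Step 5 — Source phasor: V = 236∠-30.0° V = 204.4 - j118 V.
Step 6 — Current: I = V / Z = -0.5542 - j1.426 A = 1.53∠-111.2° A.
Step 7 — Complex power: S = V·I* = 55.01 + j356.8 VA.
Step 8 — Real power: P = Re(S) = 55.01 W.
Step 9 — Reactive power: Q = Im(S) = 356.8 VAR.
Step 10 — Apparent power: |S| = 361.1 VA.
Step 11 — Power factor: PF = P/|S| = 0.1523 (lagging).

(a) P = 55.01 W  (b) Q = 356.8 VAR  (c) S = 361.1 VA  (d) PF = 0.1523 (lagging)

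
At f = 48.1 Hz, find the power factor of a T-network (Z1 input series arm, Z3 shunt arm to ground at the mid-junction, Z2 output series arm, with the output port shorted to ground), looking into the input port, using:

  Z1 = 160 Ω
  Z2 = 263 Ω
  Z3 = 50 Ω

Step 1 — Angular frequency: ω = 2π·f = 2π·48.1 = 302.2 rad/s.
Step 2 — Component impedances:
  Z1: Z = R = 160 Ω
  Z2: Z = R = 263 Ω
  Z3: Z = R = 50 Ω
Step 3 — With the output port shorted to ground, the output series arm Z2 runs from the junction to ground; the shunt arm Z3 also runs from the junction to ground. They appear in parallel: Z3 || Z2 = 42.01 Ω.
Step 4 — Series with input arm Z1: Z_in = Z1 + (Z3 || Z2) = 202 Ω = 202∠0.0° Ω.
Step 5 — Power factor: PF = cos(φ) = Re(Z)/|Z| = 202/202 = 1.
Step 6 — Type: Im(Z) = 0 ⇒ unity (phase φ = 0.0°).

PF = 1 (unity, φ = 0.0°)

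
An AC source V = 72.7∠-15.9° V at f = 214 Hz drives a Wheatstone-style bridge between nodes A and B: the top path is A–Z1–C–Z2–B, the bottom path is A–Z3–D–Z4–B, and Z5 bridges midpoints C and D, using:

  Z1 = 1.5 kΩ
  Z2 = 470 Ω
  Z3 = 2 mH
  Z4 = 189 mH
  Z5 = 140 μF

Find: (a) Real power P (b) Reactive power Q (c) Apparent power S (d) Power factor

Step 1 — Angular frequency: ω = 2π·f = 2π·214 = 1345 rad/s.
Step 2 — Component impedances:
  Z1: Z = R = 1500 Ω
  Z2: Z = R = 470 Ω
  Z3: Z = jωL = j·1345·0.002 = 0 + j2.689 Ω
  Z4: Z = jωL = j·1345·0.189 = 0 + j254.1 Ω
  Z5: Z = 1/(jωC) = -j/(ω·C) = 0 - j5.312 Ω
Step 3 — Bridge requires nodal analysis (the Z5 bridge couples midpoints C and D, so the two paths cannot be reduced to a simple series/parallel combination). Setting node B to ground and injecting 1 A at node A, the 3-node admittance system at A, C, D solves to V_A = Z_AB = 107.3 + j200 Ω = 227∠61.8° Ω.
Step 4 — Source phasor: V = 72.7∠-15.9° V = 69.92 - j19.92 V.
Step 5 — Current: I = V / Z = 0.06834 - j0.3129 A = 0.3203∠-77.7° A.
Step 6 — Complex power: S = V·I* = 11.01 + j20.52 VA.
Step 7 — Real power: P = Re(S) = 11.01 W.
Step 8 — Reactive power: Q = Im(S) = 20.52 VAR.
Step 9 — Apparent power: |S| = 23.29 VA.
Step 10 — Power factor: PF = P/|S| = 0.4729 (lagging).

(a) P = 11.01 W  (b) Q = 20.52 VAR  (c) S = 23.29 VA  (d) PF = 0.4729 (lagging)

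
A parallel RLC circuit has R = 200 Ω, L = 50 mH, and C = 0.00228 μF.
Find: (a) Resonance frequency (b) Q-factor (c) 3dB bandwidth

Step 1 — Resonance: ω₀ = 1/√(LC) = 1/√(0.05·2.28e-09) = 9.366e+04 rad/s.
Step 2 — f₀ = ω₀/(2π) = 1.491e+04 Hz.
Step 3 — Parallel Q: Q = R/(ω₀L) = 200/(9.366e+04·0.05) = 0.04271.
Step 4 — Bandwidth: Δω = ω₀/Q = 2.193e+06 rad/s; BW = Δω/(2π) = 3.49e+05 Hz.

(a) f₀ = 1.491e+04 Hz  (b) Q = 0.04271  (c) BW = 3.49e+05 Hz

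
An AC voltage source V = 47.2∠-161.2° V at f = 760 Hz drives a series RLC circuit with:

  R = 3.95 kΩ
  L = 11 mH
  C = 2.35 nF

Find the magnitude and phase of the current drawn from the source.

Step 1 — Angular frequency: ω = 2π·f = 2π·760 = 4775 rad/s.
Step 2 — Component impedances:
  R: Z = R = 3950 Ω
  L: Z = jωL = j·4775·0.011 = 0 + j52.53 Ω
  C: Z = 1/(jωC) = -j/(ω·C) = 0 - j8.911e+04 Ω
Step 3 — Series combination: Z_total = R + L + C = 3950 - j8.906e+04 Ω = 8.915e+04∠-87.5° Ω.
Step 4 — Source phasor: V = 47.2∠-161.2° V = -44.68 - j15.21 V.
Step 5 — Ohm's law: I = V / Z_total = (-44.68 - j15.21) / (3950 - j8.906e+04) = 0.0001483 - j0.0005083 A.
Step 6 — Convert to polar: |I| = 0.0005295 A, ∠I = -73.7°.

I = 0.0005295∠-73.7° A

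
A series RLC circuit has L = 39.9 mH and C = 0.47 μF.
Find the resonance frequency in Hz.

Step 1 — Resonance condition Im(Z)=0 gives ω₀ = 1/√(LC).
Step 2 — ω₀ = 1/√(0.0399·4.7e-07) = 7302 rad/s.
Step 3 — f₀ = ω₀/(2π) = 1162 Hz.

f₀ = 1162 Hz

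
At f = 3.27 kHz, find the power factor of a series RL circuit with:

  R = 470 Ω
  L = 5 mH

Step 1 — Angular frequency: ω = 2π·f = 2π·3270 = 2.055e+04 rad/s.
Step 2 — Component impedances:
  R: Z = R = 470 Ω
  L: Z = jωL = j·2.055e+04·0.005 = 0 + j102.7 Ω
Step 3 — Series combination: Z_total = R + L = 470 + j102.7 Ω = 481.1∠12.3° Ω.
Step 4 — Power factor: PF = cos(φ) = Re(Z)/|Z| = 470/481.1 = 0.9769.
Step 5 — Type: Im(Z) = 102.7 ⇒ lagging (phase φ = 12.3°).

PF = 0.9769 (lagging, φ = 12.3°)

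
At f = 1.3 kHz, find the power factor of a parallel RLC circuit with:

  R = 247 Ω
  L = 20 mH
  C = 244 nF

Step 1 — Angular frequency: ω = 2π·f = 2π·1300 = 8168 rad/s.
Step 2 — Component impedances:
  R: Z = R = 247 Ω
  L: Z = jωL = j·8168·0.02 = 0 + j163.4 Ω
  C: Z = 1/(jωC) = -j/(ω·C) = 0 - j501.7 Ω
Step 3 — Parallel combination: 1/Z_total = 1/R + 1/L + 1/C; Z_total = 121.1 + j123.5 Ω = 172.9∠45.6° Ω.
Step 4 — Power factor: PF = cos(φ) = Re(Z)/|Z| = 121.09/172.94 = 0.7002.
Step 5 — Type: Im(Z) = 123.5 ⇒ lagging (phase φ = 45.6°).

PF = 0.7002 (lagging, φ = 45.6°)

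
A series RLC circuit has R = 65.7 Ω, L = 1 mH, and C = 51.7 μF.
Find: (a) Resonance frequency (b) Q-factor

Step 1 — Resonance condition Im(Z)=0 gives ω₀ = 1/√(LC).
Step 2 — ω₀ = 1/√(0.001·5.17e-05) = 4398 rad/s.
Step 3 — f₀ = ω₀/(2π) = 700 Hz.
Step 4 — Series Q: Q = ω₀L/R = 4398·0.001/65.7 = 0.06694.

(a) f₀ = 700 Hz  (b) Q = 0.06694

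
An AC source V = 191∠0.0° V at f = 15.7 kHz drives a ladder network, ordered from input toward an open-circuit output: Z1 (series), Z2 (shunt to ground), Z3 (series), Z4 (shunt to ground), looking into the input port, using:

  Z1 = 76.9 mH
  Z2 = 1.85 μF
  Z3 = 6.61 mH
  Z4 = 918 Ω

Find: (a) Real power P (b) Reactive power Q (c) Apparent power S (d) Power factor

Step 1 — Angular frequency: ω = 2π·f = 2π·1.57e+04 = 9.865e+04 rad/s.
Step 2 — Component impedances:
  Z1: Z = jωL = j·9.865e+04·0.0769 = 0 + j7586 Ω
  Z2: Z = 1/(jωC) = -j/(ω·C) = 0 - j5.48 Ω
  Z3: Z = jωL = j·9.865e+04·0.00661 = 0 + j652.1 Ω
  Z4: Z = R = 918 Ω
Step 3 — Ladder network (open output): work backward from the far end, alternating series and parallel combinations. Z_in = 0.02186 + j7580 Ω = 7580∠90.0° Ω.
Step 4 — Source phasor: V = 191∠0.0° V = 191 V.
Step 5 — Current: I = V / Z = 7.267e-08 - j0.0252 A = 0.0252∠-90.0° A.
Step 6 — Complex power: S = V·I* = 1.388e-05 + j4.813 VA.
Step 7 — Real power: P = Re(S) = 1.388e-05 W.
Step 8 — Reactive power: Q = Im(S) = 4.813 VAR.
Step 9 — Apparent power: |S| = 4.813 VA.
Step 10 — Power factor: PF = P/|S| = 2.884e-06 (lagging).

(a) P = 1.388e-05 W  (b) Q = 4.813 VAR  (c) S = 4.813 VA  (d) PF = 2.884e-06 (lagging)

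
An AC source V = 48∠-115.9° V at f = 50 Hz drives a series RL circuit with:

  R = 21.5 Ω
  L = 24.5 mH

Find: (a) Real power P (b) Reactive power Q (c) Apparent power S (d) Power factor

Step 1 — Angular frequency: ω = 2π·f = 2π·50 = 314.2 rad/s.
Step 2 — Component impedances:
  R: Z = R = 21.5 Ω
  L: Z = jωL = j·314.2·0.0245 = 0 + j7.697 Ω
Step 3 — Series combination: Z_total = R + L = 21.5 + j7.697 Ω = 22.84∠19.7° Ω.
Step 4 — Source phasor: V = 48∠-115.9° V = -20.97 - j43.18 V.
Step 5 — Current: I = V / Z = -1.502 - j1.471 A = 2.102∠-135.6° A.
Step 6 — Complex power: S = V·I* = 94.99 + j34.01 VA.
Step 7 — Real power: P = Re(S) = 94.99 W.
Step 8 — Reactive power: Q = Im(S) = 34.01 VAR.
Step 9 — Apparent power: |S| = 100.9 VA.
Step 10 — Power factor: PF = P/|S| = 0.9415 (lagging).

(a) P = 94.99 W  (b) Q = 34.01 VAR  (c) S = 100.9 VA  (d) PF = 0.9415 (lagging)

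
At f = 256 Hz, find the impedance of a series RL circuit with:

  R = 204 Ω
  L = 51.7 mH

Step 1 — Angular frequency: ω = 2π·f = 2π·256 = 1608 rad/s.
Step 2 — Component impedances:
  R: Z = R = 204 Ω
  L: Z = jωL = j·1608·0.0517 = 0 + j83.16 Ω
Step 3 — Series combination: Z_total = R + L = 204 + j83.16 Ω = 220.3∠22.2° Ω.

Z = 204 + j83.16 Ω = 220.3∠22.2° Ω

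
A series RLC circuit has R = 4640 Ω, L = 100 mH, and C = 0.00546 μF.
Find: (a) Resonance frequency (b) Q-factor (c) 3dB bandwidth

Step 1 — Resonance: ω₀ = 1/√(LC) = 1/√(0.1·5.46e-09) = 4.28e+04 rad/s.
Step 2 — f₀ = ω₀/(2π) = 6811 Hz.
Step 3 — Series Q: Q = ω₀L/R = 4.28e+04·0.1/4640 = 0.9223.
Step 4 — Bandwidth: Δω = ω₀/Q = 4.64e+04 rad/s; BW = Δω/(2π) = 7385 Hz.

(a) f₀ = 6811 Hz  (b) Q = 0.9223  (c) BW = 7385 Hz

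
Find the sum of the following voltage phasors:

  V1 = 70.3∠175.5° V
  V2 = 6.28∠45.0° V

Step 1 — Convert each phasor to rectangular form:
  V1 = 70.3·(cos(175.5°) + j·sin(175.5°)) = -70.08 + j5.516 V
  V2 = 6.28·(cos(45.0°) + j·sin(45.0°)) = 4.441 + j4.441 V
Step 2 — Sum components: V_total = -65.64 + j9.956 V.
Step 3 — Convert to polar: |V_total| = 66.39 V, ∠V_total = 171.4°.

V_total = 66.39∠171.4° V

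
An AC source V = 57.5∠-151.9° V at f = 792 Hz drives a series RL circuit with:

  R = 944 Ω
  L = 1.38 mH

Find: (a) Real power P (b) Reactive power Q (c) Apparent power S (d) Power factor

Step 1 — Angular frequency: ω = 2π·f = 2π·792 = 4976 rad/s.
Step 2 — Component impedances:
  R: Z = R = 944 Ω
  L: Z = jωL = j·4976·0.00138 = 0 + j6.867 Ω
Step 3 — Series combination: Z_total = R + L = 944 + j6.867 Ω = 944∠0.4° Ω.
Step 4 — Source phasor: V = 57.5∠-151.9° V = -50.72 - j27.08 V.
Step 5 — Current: I = V / Z = -0.05394 - j0.0283 A = 0.06091∠-152.3° A.
Step 6 — Complex power: S = V·I* = 3.502 + j0.02548 VA.
Step 7 — Real power: P = Re(S) = 3.502 W.
Step 8 — Reactive power: Q = Im(S) = 0.02548 VAR.
Step 9 — Apparent power: |S| = 3.502 VA.
Step 10 — Power factor: PF = P/|S| = 1 (lagging).

(a) P = 3.502 W  (b) Q = 0.02548 VAR  (c) S = 3.502 VA  (d) PF = 1 (lagging)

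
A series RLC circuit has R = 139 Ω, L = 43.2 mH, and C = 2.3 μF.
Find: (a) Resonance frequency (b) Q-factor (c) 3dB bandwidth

Step 1 — Resonance condition Im(Z)=0 gives ω₀ = 1/√(LC).
Step 2 — ω₀ = 1/√(0.0432·2.3e-06) = 3172 rad/s.
Step 3 — f₀ = ω₀/(2π) = 504.9 Hz.
Step 4 — Series Q: Q = ω₀L/R = 3172·0.0432/139 = 0.986.
Step 5 — 3dB bandwidth: Δω = ω₀/Q = 3218 rad/s; BW = Δω/(2π) = 512.1 Hz.

(a) f₀ = 504.9 Hz  (b) Q = 0.986  (c) BW = 512.1 Hz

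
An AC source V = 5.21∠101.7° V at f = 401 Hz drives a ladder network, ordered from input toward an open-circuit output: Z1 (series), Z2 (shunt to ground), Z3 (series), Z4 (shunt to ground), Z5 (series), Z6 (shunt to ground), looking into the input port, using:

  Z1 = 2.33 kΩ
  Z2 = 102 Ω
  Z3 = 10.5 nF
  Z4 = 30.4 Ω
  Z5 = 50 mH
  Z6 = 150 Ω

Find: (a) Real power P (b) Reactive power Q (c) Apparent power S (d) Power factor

Step 1 — Angular frequency: ω = 2π·f = 2π·401 = 2520 rad/s.
Step 2 — Component impedances:
  Z1: Z = R = 2330 Ω
  Z2: Z = R = 102 Ω
  Z3: Z = 1/(jωC) = -j/(ω·C) = 0 - j3.78e+04 Ω
  Z4: Z = R = 30.4 Ω
  Z5: Z = jωL = j·2520·0.05 = 0 + j126 Ω
  Z6: Z = R = 150 Ω
Step 3 — Ladder network (open output): work backward from the far end, alternating series and parallel combinations. Z_in = 2432 - j0.2753 Ω = 2432∠-0.0° Ω.
Step 4 — Source phasor: V = 5.21∠101.7° V = -1.057 + j5.102 V.
Step 5 — Current: I = V / Z = -0.0004347 + j0.002098 A = 0.002142∠101.7° A.
Step 6 — Complex power: S = V·I* = 0.01116 - j1.263e-06 VA.
Step 7 — Real power: P = Re(S) = 0.01116 W.
Step 8 — Reactive power: Q = Im(S) = -1.263e-06 VAR.
Step 9 — Apparent power: |S| = 0.01116 VA.
Step 10 — Power factor: PF = P/|S| = 1 (leading).

(a) P = 0.01116 W  (b) Q = -1.263e-06 VAR  (c) S = 0.01116 VA  (d) PF = 1 (leading)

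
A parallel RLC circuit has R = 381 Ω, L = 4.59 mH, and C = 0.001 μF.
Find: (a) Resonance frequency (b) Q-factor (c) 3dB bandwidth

Step 1 — Resonance: ω₀ = 1/√(LC) = 1/√(0.00459·1e-09) = 4.668e+05 rad/s.
Step 2 — f₀ = ω₀/(2π) = 7.429e+04 Hz.
Step 3 — Parallel Q: Q = R/(ω₀L) = 381/(4.668e+05·0.00459) = 0.1778.
Step 4 — Bandwidth: Δω = ω₀/Q = 2.625e+06 rad/s; BW = Δω/(2π) = 4.177e+05 Hz.

(a) f₀ = 7.429e+04 Hz  (b) Q = 0.1778  (c) BW = 4.177e+05 Hz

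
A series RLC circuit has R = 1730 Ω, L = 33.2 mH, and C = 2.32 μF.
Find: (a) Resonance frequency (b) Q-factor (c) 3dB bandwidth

Step 1 — Resonance: ω₀ = 1/√(LC) = 1/√(0.0332·2.32e-06) = 3603 rad/s.
Step 2 — f₀ = ω₀/(2π) = 573.5 Hz.
Step 3 — Series Q: Q = ω₀L/R = 3603·0.0332/1730 = 0.06915.
Step 4 — Bandwidth: Δω = ω₀/Q = 5.211e+04 rad/s; BW = Δω/(2π) = 8293 Hz.

(a) f₀ = 573.5 Hz  (b) Q = 0.06915  (c) BW = 8293 Hz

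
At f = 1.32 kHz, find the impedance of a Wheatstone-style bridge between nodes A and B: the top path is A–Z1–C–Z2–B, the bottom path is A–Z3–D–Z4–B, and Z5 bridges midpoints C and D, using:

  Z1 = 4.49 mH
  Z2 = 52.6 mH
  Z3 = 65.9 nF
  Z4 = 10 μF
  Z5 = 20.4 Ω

Step 1 — Angular frequency: ω = 2π·f = 2π·1320 = 8294 rad/s.
Step 2 — Component impedances:
  Z1: Z = jωL = j·8294·0.00449 = 0 + j37.24 Ω
  Z2: Z = jωL = j·8294·0.0526 = 0 + j436.3 Ω
  Z3: Z = 1/(jωC) = -j/(ω·C) = 0 - j1830 Ω
  Z4: Z = 1/(jωC) = -j/(ω·C) = 0 - j12.06 Ω
  Z5: Z = R = 20.4 Ω
Step 3 — Bridge requires nodal analysis (the Z5 bridge couples midpoints C and D, so the two paths cannot be reduced to a simple series/parallel combination). Setting node B to ground and injecting 1 A at node A, the 3-node admittance system at A, C, D solves to V_A = Z_AB = 22.43 + j26.44 Ω = 34.67∠49.7° Ω.

Z = 22.43 + j26.44 Ω = 34.67∠49.7° Ω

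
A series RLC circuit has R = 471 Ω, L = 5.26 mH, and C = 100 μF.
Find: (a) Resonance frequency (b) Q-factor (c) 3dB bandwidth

Step 1 — Resonance: ω₀ = 1/√(LC) = 1/√(0.00526·0.0001) = 1379 rad/s.
Step 2 — f₀ = ω₀/(2π) = 219.4 Hz.
Step 3 — Series Q: Q = ω₀L/R = 1379·0.00526/471 = 0.0154.
Step 4 — Bandwidth: Δω = ω₀/Q = 8.954e+04 rad/s; BW = Δω/(2π) = 1.425e+04 Hz.

(a) f₀ = 219.4 Hz  (b) Q = 0.0154  (c) BW = 1.425e+04 Hz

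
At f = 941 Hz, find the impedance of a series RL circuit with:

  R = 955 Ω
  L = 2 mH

Step 1 — Angular frequency: ω = 2π·f = 2π·941 = 5912 rad/s.
Step 2 — Component impedances:
  R: Z = R = 955 Ω
  L: Z = jωL = j·5912·0.002 = 0 + j11.82 Ω
Step 3 — Series combination: Z_total = R + L = 955 + j11.82 Ω = 955.1∠0.7° Ω.

Z = 955 + j11.82 Ω = 955.1∠0.7° Ω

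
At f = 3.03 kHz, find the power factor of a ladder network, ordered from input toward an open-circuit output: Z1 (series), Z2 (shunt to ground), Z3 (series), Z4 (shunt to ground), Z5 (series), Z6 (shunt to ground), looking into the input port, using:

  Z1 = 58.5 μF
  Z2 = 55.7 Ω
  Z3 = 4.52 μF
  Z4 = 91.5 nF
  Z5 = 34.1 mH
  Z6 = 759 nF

Step 1 — Angular frequency: ω = 2π·f = 2π·3030 = 1.904e+04 rad/s.
Step 2 — Component impedances:
  Z1: Z = 1/(jωC) = -j/(ω·C) = 0 - j0.8979 Ω
  Z2: Z = R = 55.7 Ω
  Z3: Z = 1/(jωC) = -j/(ω·C) = 0 - j11.62 Ω
  Z4: Z = 1/(jωC) = -j/(ω·C) = 0 - j574.1 Ω
  Z5: Z = jωL = j·1.904e+04·0.0341 = 0 + j649.2 Ω
  Z6: Z = 1/(jωC) = -j/(ω·C) = 0 - j69.2 Ω
Step 3 — Ladder network (open output): work backward from the far end, alternating series and parallel combinations. Z_in = 55.7 - j0.9532 Ω = 55.71∠-1.0° Ω.
Step 4 — Power factor: PF = cos(φ) = Re(Z)/|Z| = 55.7/55.708 = 0.9999.
Step 5 — Type: Im(Z) = -0.9532 ⇒ leading (phase φ = -1.0°).

PF = 0.9999 (leading, φ = -1.0°)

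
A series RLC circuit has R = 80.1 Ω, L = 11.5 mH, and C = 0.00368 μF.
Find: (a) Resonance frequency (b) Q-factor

Step 1 — Resonance condition Im(Z)=0 gives ω₀ = 1/√(LC).
Step 2 — ω₀ = 1/√(0.0115·3.68e-09) = 1.537e+05 rad/s.
Step 3 — f₀ = ω₀/(2π) = 2.447e+04 Hz.
Step 4 — Series Q: Q = ω₀L/R = 1.537e+05·0.0115/80.1 = 22.07.

(a) f₀ = 2.447e+04 Hz  (b) Q = 22.07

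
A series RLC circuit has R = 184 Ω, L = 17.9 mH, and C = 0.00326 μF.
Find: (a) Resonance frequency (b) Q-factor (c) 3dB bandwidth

Step 1 — Resonance: ω₀ = 1/√(LC) = 1/√(0.0179·3.26e-09) = 1.309e+05 rad/s.
Step 2 — f₀ = ω₀/(2π) = 2.083e+04 Hz.
Step 3 — Series Q: Q = ω₀L/R = 1.309e+05·0.0179/184 = 12.74.
Step 4 — Bandwidth: Δω = ω₀/Q = 1.028e+04 rad/s; BW = Δω/(2π) = 1636 Hz.

(a) f₀ = 2.083e+04 Hz  (b) Q = 12.74  (c) BW = 1636 Hz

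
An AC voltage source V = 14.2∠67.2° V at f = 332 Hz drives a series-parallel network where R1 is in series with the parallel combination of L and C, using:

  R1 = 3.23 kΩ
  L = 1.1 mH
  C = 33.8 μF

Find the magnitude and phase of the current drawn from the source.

Step 1 — Angular frequency: ω = 2π·f = 2π·332 = 2086 rad/s.
Step 2 — Component impedances:
  R1: Z = R = 3230 Ω
  L: Z = jωL = j·2086·0.0011 = 0 + j2.295 Ω
  C: Z = 1/(jωC) = -j/(ω·C) = 0 - j14.18 Ω
Step 3 — Parallel branch: L || C = 1/(1/L + 1/C) = 0 + j2.738 Ω.
Step 4 — Series with R1: Z_total = R1 + (L || C) = 3230 + j2.738 Ω = 3230∠0.0° Ω.
Step 5 — Source phasor: V = 14.2∠67.2° V = 5.503 + j13.09 V.
Step 6 — Ohm's law: I = V / Z_total = (5.503 + j13.09) / (3230 + j2.738) = 0.001707 + j0.004051 A.
Step 7 — Convert to polar: |I| = 0.004396 A, ∠I = 67.2°.

I = 0.004396∠67.2° A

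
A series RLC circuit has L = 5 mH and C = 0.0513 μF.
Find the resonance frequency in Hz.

Step 1 — Resonance condition Im(Z)=0 gives ω₀ = 1/√(LC).
Step 2 — ω₀ = 1/√(0.005·5.13e-08) = 6.244e+04 rad/s.
Step 3 — f₀ = ω₀/(2π) = 9937 Hz.

f₀ = 9937 Hz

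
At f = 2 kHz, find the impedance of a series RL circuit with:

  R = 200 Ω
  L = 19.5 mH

Step 1 — Angular frequency: ω = 2π·f = 2π·2000 = 1.257e+04 rad/s.
Step 2 — Component impedances:
  R: Z = R = 200 Ω
  L: Z = jωL = j·1.257e+04·0.0195 = 0 + j245 Ω
Step 3 — Series combination: Z_total = R + L = 200 + j245 Ω = 316.3∠50.8° Ω.

Z = 200 + j245 Ω = 316.3∠50.8° Ω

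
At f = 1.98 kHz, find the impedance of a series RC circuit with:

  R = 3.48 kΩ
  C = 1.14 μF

Step 1 — Angular frequency: ω = 2π·f = 2π·1980 = 1.244e+04 rad/s.
Step 2 — Component impedances:
  R: Z = R = 3480 Ω
  C: Z = 1/(jωC) = -j/(ω·C) = 0 - j70.51 Ω
Step 3 — Series combination: Z_total = R + C = 3480 - j70.51 Ω = 3481∠-1.2° Ω.

Z = 3480 - j70.51 Ω = 3481∠-1.2° Ω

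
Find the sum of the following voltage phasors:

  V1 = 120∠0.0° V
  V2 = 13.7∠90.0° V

Step 1 — Convert each phasor to rectangular form:
  V1 = 120·(cos(0.0°) + j·sin(0.0°)) = 120 V
  V2 = 13.7·(cos(90.0°) + j·sin(90.0°)) = 0 + j13.7 V
Step 2 — Sum components: V_total = 120 + j13.7 V.
Step 3 — Convert to polar: |V_total| = 120.8 V, ∠V_total = 6.5°.

V_total = 120.8∠6.5° V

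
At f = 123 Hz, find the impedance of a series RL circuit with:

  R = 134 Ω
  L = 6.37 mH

Step 1 — Angular frequency: ω = 2π·f = 2π·123 = 772.8 rad/s.
Step 2 — Component impedances:
  R: Z = R = 134 Ω
  L: Z = jωL = j·772.8·0.00637 = 0 + j4.923 Ω
Step 3 — Series combination: Z_total = R + L = 134 + j4.923 Ω = 134.1∠2.1° Ω.

Z = 134 + j4.923 Ω = 134.1∠2.1° Ω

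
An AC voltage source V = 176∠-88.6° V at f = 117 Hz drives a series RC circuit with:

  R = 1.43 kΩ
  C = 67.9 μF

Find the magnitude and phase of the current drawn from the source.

Step 1 — Angular frequency: ω = 2π·f = 2π·117 = 735.1 rad/s.
Step 2 — Component impedances:
  R: Z = R = 1430 Ω
  C: Z = 1/(jωC) = -j/(ω·C) = 0 - j20.03 Ω
Step 3 — Series combination: Z_total = R + C = 1430 - j20.03 Ω = 1430∠-0.8° Ω.
Step 4 — Source phasor: V = 176∠-88.6° V = 4.3 - j175.9 V.
Step 5 — Ohm's law: I = V / Z_total = (4.3 - j175.9) / (1430 - j20.03) = 0.00473 - j0.123 A.
Step 6 — Convert to polar: |I| = 0.1231 A, ∠I = -87.8°.

I = 0.1231∠-87.8° A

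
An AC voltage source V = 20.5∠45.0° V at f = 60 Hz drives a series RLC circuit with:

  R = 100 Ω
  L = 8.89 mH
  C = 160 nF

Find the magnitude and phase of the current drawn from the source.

Step 1 — Angular frequency: ω = 2π·f = 2π·60 = 377 rad/s.
Step 2 — Component impedances:
  R: Z = R = 100 Ω
  L: Z = jωL = j·377·0.00889 = 0 + j3.351 Ω
  C: Z = 1/(jωC) = -j/(ω·C) = 0 - j1.658e+04 Ω
Step 3 — Series combination: Z_total = R + L + C = 100 - j1.658e+04 Ω = 1.658e+04∠-89.7° Ω.
Step 4 — Source phasor: V = 20.5∠45.0° V = 14.5 + j14.5 V.
Step 5 — Ohm's law: I = V / Z_total = (14.5 + j14.5) / (100 - j1.658e+04) = -0.0008692 + j0.0008798 A.
Step 6 — Convert to polar: |I| = 0.001237 A, ∠I = 134.7°.

I = 0.001237∠134.7° A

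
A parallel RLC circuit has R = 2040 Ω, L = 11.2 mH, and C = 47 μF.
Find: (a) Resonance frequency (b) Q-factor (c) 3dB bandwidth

Step 1 — Resonance: ω₀ = 1/√(LC) = 1/√(0.0112·4.7e-05) = 1378 rad/s.
Step 2 — f₀ = ω₀/(2π) = 219.4 Hz.
Step 3 — Parallel Q: Q = R/(ω₀L) = 2040/(1378·0.0112) = 132.2.
Step 4 — Bandwidth: Δω = ω₀/Q = 10.43 rad/s; BW = Δω/(2π) = 1.66 Hz.

(a) f₀ = 219.4 Hz  (b) Q = 132.2  (c) BW = 1.66 Hz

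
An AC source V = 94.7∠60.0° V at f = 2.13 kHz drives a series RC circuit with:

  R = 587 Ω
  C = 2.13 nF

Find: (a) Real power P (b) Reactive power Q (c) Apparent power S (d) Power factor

Step 1 — Angular frequency: ω = 2π·f = 2π·2130 = 1.338e+04 rad/s.
Step 2 — Component impedances:
  R: Z = R = 587 Ω
  C: Z = 1/(jωC) = -j/(ω·C) = 0 - j3.508e+04 Ω
Step 3 — Series combination: Z_total = R + C = 587 - j3.508e+04 Ω = 3.509e+04∠-89.0° Ω.
Step 4 — Source phasor: V = 94.7∠60.0° V = 47.35 + j82.01 V.
Step 5 — Current: I = V / Z = -0.002315 + j0.001388 A = 0.002699∠149.0° A.
Step 6 — Complex power: S = V·I* = 0.004277 - j0.2556 VA.
Step 7 — Real power: P = Re(S) = 0.004277 W.
Step 8 — Reactive power: Q = Im(S) = -0.2556 VAR.
Step 9 — Apparent power: |S| = 0.2556 VA.
Step 10 — Power factor: PF = P/|S| = 0.01673 (leading).

(a) P = 0.004277 W  (b) Q = -0.2556 VAR  (c) S = 0.2556 VA  (d) PF = 0.01673 (leading)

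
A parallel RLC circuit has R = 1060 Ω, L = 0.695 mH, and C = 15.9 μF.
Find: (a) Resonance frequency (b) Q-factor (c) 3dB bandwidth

Step 1 — Resonance: ω₀ = 1/√(LC) = 1/√(0.000695·1.59e-05) = 9513 rad/s.
Step 2 — f₀ = ω₀/(2π) = 1514 Hz.
Step 3 — Parallel Q: Q = R/(ω₀L) = 1060/(9513·0.000695) = 160.3.
Step 4 — Bandwidth: Δω = ω₀/Q = 59.33 rad/s; BW = Δω/(2π) = 9.443 Hz.

(a) f₀ = 1514 Hz  (b) Q = 160.3  (c) BW = 9.443 Hz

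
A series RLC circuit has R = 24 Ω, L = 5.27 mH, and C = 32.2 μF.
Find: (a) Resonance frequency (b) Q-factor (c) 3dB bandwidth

Step 1 — Resonance: ω₀ = 1/√(LC) = 1/√(0.00527·3.22e-05) = 2428 rad/s.
Step 2 — f₀ = ω₀/(2π) = 386.4 Hz.
Step 3 — Series Q: Q = ω₀L/R = 2428·0.00527/24 = 0.533.
Step 4 — Bandwidth: Δω = ω₀/Q = 4554 rad/s; BW = Δω/(2π) = 724.8 Hz.

(a) f₀ = 386.4 Hz  (b) Q = 0.533  (c) BW = 724.8 Hz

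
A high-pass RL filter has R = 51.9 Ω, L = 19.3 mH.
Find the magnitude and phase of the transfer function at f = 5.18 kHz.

Step 1 — Angular frequency: ω = 2π·5180 = 3.255e+04 rad/s.
Step 2 — Transfer function: H(jω) = jωL/(R + jωL).
Step 3 — Numerator jωL = j·628.2; denominator R + jωL = 51.9 + j628.2.
Step 4 — H = 0.9932 + j0.08206.
Step 5 — Magnitude: |H| = 0.9966 (-0.0 dB); phase: φ = 4.7°.

|H| = 0.9966 (-0.0 dB), φ = 4.7°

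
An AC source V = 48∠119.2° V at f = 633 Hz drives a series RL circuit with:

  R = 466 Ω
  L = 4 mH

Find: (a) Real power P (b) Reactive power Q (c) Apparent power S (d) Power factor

Step 1 — Angular frequency: ω = 2π·f = 2π·633 = 3977 rad/s.
Step 2 — Component impedances:
  R: Z = R = 466 Ω
  L: Z = jωL = j·3977·0.004 = 0 + j15.91 Ω
Step 3 — Series combination: Z_total = R + L = 466 + j15.91 Ω = 466.3∠2.0° Ω.
Step 4 — Source phasor: V = 48∠119.2° V = -23.42 + j41.9 V.
Step 5 — Current: I = V / Z = -0.04713 + j0.09152 A = 0.1029∠117.2° A.
Step 6 — Complex power: S = V·I* = 4.938 + j0.1686 VA.
Step 7 — Real power: P = Re(S) = 4.938 W.
Step 8 — Reactive power: Q = Im(S) = 0.1686 VAR.
Step 9 — Apparent power: |S| = 4.941 VA.
Step 10 — Power factor: PF = P/|S| = 0.9994 (lagging).

(a) P = 4.938 W  (b) Q = 0.1686 VAR  (c) S = 4.941 VA  (d) PF = 0.9994 (lagging)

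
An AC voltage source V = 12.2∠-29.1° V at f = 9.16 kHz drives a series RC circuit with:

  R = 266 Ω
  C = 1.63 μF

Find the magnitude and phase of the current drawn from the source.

Step 1 — Angular frequency: ω = 2π·f = 2π·9160 = 5.755e+04 rad/s.
Step 2 — Component impedances:
  R: Z = R = 266 Ω
  C: Z = 1/(jωC) = -j/(ω·C) = 0 - j10.66 Ω
Step 3 — Series combination: Z_total = R + C = 266 - j10.66 Ω = 266.2∠-2.3° Ω.
Step 4 — Source phasor: V = 12.2∠-29.1° V = 10.66 - j5.933 V.
Step 5 — Ohm's law: I = V / Z_total = (10.66 - j5.933) / (266 - j10.66) = 0.0409 - j0.02067 A.
Step 6 — Convert to polar: |I| = 0.04583 A, ∠I = -26.8°.

I = 0.04583∠-26.8° A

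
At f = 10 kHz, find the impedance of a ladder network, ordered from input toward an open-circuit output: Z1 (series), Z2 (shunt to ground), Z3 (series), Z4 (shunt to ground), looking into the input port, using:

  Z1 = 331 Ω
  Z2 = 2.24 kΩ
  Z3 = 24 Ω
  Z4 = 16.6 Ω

Step 1 — Angular frequency: ω = 2π·f = 2π·1e+04 = 6.283e+04 rad/s.
Step 2 — Component impedances:
  Z1: Z = R = 331 Ω
  Z2: Z = R = 2240 Ω
  Z3: Z = R = 24 Ω
  Z4: Z = R = 16.6 Ω
Step 3 — Ladder network (open output): work backward from the far end, alternating series and parallel combinations. Z_in = 370.9 Ω = 370.9∠0.0° Ω.

Z = 370.9 Ω = 370.9∠0.0° Ω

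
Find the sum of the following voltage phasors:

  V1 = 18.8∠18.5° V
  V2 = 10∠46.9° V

Step 1 — Convert each phasor to rectangular form:
  V1 = 18.8·(cos(18.5°) + j·sin(18.5°)) = 17.83 + j5.965 V
  V2 = 10·(cos(46.9°) + j·sin(46.9°)) = 6.833 + j7.302 V
Step 2 — Sum components: V_total = 24.66 + j13.27 V.
Step 3 — Convert to polar: |V_total| = 28 V, ∠V_total = 28.3°.

V_total = 28∠28.3° V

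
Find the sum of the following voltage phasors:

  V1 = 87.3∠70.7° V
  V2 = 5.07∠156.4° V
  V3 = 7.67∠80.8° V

Step 1 — Convert each phasor to rectangular form:
  V1 = 87.3·(cos(70.7°) + j·sin(70.7°)) = 28.85 + j82.39 V
  V2 = 5.07·(cos(156.4°) + j·sin(156.4°)) = -4.646 + j2.03 V
  V3 = 7.67·(cos(80.8°) + j·sin(80.8°)) = 1.226 + j7.571 V
Step 2 — Sum components: V_total = 25.43 + j91.99 V.
Step 3 — Convert to polar: |V_total| = 95.45 V, ∠V_total = 74.5°.

V_total = 95.45∠74.5° V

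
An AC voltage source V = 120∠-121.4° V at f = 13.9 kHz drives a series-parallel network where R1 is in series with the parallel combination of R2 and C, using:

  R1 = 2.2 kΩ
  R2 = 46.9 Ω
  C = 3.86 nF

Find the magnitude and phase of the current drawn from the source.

Step 1 — Angular frequency: ω = 2π·f = 2π·1.39e+04 = 8.734e+04 rad/s.
Step 2 — Component impedances:
  R1: Z = R = 2200 Ω
  R2: Z = R = 46.9 Ω
  C: Z = 1/(jωC) = -j/(ω·C) = 0 - j2966 Ω
Step 3 — Parallel branch: R2 || C = 1/(1/R2 + 1/C) = 46.89 - j0.7413 Ω.
Step 4 — Series with R1: Z_total = R1 + (R2 || C) = 2247 - j0.7413 Ω = 2247∠-0.0° Ω.
Step 5 — Source phasor: V = 120∠-121.4° V = -62.52 - j102.4 V.
Step 6 — Ohm's law: I = V / Z_total = (-62.52 - j102.4) / (2247 - j0.7413) = -0.02781 - j0.04559 A.
Step 7 — Convert to polar: |I| = 0.05341 A, ∠I = -121.4°.

I = 0.05341∠-121.4° A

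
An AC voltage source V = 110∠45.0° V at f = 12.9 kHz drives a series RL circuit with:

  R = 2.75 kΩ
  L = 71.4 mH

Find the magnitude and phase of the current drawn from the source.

Step 1 — Angular frequency: ω = 2π·f = 2π·1.29e+04 = 8.105e+04 rad/s.
Step 2 — Component impedances:
  R: Z = R = 2750 Ω
  L: Z = jωL = j·8.105e+04·0.0714 = 0 + j5787 Ω
Step 3 — Series combination: Z_total = R + L = 2750 + j5787 Ω = 6407∠64.6° Ω.
Step 4 — Source phasor: V = 110∠45.0° V = 77.78 + j77.78 V.
Step 5 — Ohm's law: I = V / Z_total = (77.78 + j77.78) / (2750 + j5787) = 0.01617 - j0.005754 A.
Step 6 — Convert to polar: |I| = 0.01717 A, ∠I = -19.6°.

I = 0.01717∠-19.6° A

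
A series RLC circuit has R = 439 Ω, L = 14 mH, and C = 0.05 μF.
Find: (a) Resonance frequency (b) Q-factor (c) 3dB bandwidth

Step 1 — Resonance: ω₀ = 1/√(LC) = 1/√(0.014·5e-08) = 3.78e+04 rad/s.
Step 2 — f₀ = ω₀/(2π) = 6015 Hz.
Step 3 — Series Q: Q = ω₀L/R = 3.78e+04·0.014/439 = 1.205.
Step 4 — Bandwidth: Δω = ω₀/Q = 3.136e+04 rad/s; BW = Δω/(2π) = 4991 Hz.

(a) f₀ = 6015 Hz  (b) Q = 1.205  (c) BW = 4991 Hz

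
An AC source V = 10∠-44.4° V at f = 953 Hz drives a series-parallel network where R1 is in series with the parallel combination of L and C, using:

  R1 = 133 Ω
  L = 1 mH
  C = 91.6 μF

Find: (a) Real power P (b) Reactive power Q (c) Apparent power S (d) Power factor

Step 1 — Angular frequency: ω = 2π·f = 2π·953 = 5988 rad/s.
Step 2 — Component impedances:
  R1: Z = R = 133 Ω
  L: Z = jωL = j·5988·0.001 = 0 + j5.988 Ω
  C: Z = 1/(jωC) = -j/(ω·C) = 0 - j1.823 Ω
Step 3 — Parallel branch: L || C = 1/(1/L + 1/C) = 0 - j2.621 Ω.
Step 4 — Series with R1: Z_total = R1 + (L || C) = 133 - j2.621 Ω = 133∠-1.1° Ω.
Step 5 — Source phasor: V = 10∠-44.4° V = 7.145 - j6.997 V.
Step 6 — Current: I = V / Z = 0.05474 - j0.05153 A = 0.07517∠-43.3° A.
Step 7 — Complex power: S = V·I* = 0.7516 - j0.01481 VA.
Step 8 — Real power: P = Re(S) = 0.7516 W.
Step 9 — Reactive power: Q = Im(S) = -0.01481 VAR.
Step 10 — Apparent power: |S| = 0.7517 VA.
Step 11 — Power factor: PF = P/|S| = 0.9998 (leading).

(a) P = 0.7516 W  (b) Q = -0.01481 VAR  (c) S = 0.7517 VA  (d) PF = 0.9998 (leading)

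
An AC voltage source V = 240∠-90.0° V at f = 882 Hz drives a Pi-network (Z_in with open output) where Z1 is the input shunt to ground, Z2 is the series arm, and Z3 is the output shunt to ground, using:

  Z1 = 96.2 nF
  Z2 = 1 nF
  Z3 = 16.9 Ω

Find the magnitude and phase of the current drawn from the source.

Step 1 — Angular frequency: ω = 2π·f = 2π·882 = 5542 rad/s.
Step 2 — Component impedances:
  Z1: Z = 1/(jωC) = -j/(ω·C) = 0 - j1876 Ω
  Z2: Z = 1/(jωC) = -j/(ω·C) = 0 - j1.804e+05 Ω
  Z3: Z = R = 16.9 Ω
Step 3 — With open output, the series arm Z2 and the output shunt Z3 appear in series to ground: Z2 + Z3 = 16.9 - j1.804e+05 Ω.
Step 4 — Parallel with input shunt Z1: Z_in = Z1 || (Z2 + Z3) = 0.001789 - j1856 Ω = 1856∠-90.0° Ω.
Step 5 — Source phasor: V = 240∠-90.0° V = 0 - j240 V.
Step 6 — Ohm's law: I = V / Z_total = (0 - j240) / (0.001789 - j1856) = 0.1293 - j1.246e-07 A.
Step 7 — Convert to polar: |I| = 0.1293 A, ∠I = -0.0°.

I = 0.1293∠-0.0° A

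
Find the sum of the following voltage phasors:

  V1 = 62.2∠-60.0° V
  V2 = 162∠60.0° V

Step 1 — Convert each phasor to rectangular form:
  V1 = 62.2·(cos(-60.0°) + j·sin(-60.0°)) = 31.1 - j53.87 V
  V2 = 162·(cos(60.0°) + j·sin(60.0°)) = 81 + j140.3 V
Step 2 — Sum components: V_total = 112.1 + j86.43 V.
Step 3 — Convert to polar: |V_total| = 141.6 V, ∠V_total = 37.6°.

V_total = 141.6∠37.6° V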